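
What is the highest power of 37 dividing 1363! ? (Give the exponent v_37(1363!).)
v_37(1363!) = 36

Legendre's formula: v_p(n!) = Σ_{k ≥ 1} ⌊n / p^k⌋. For p = 37, n = 1363, the terms are:
  ⌊1363/37^1⌋ = ⌊1363/37⌋ = 36
(the next term ⌊1363/37^2⌋ = 0, terminating the sum). Summing: v_37(1363!) = 36 = 36.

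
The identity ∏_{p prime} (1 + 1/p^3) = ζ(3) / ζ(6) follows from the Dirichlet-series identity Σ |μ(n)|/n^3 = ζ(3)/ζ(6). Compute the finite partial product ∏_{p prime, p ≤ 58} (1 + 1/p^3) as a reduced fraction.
∏ = 1193284353855226596885466673602596175872/1009953283877483663098780766542609340885

The primes p ≤ 58 are [2, 3, 5, 7, 11, 13, 17, 19, 23, 29, 31, 37, 41, 43, 47, 53]. For each, (1 + 1/p^3) = (p^3 + 1)/p^3. Multiplying these fractions over p ∈ [2, 3, 5, 7, 11, 13, 17, 19, 23, 29, 31, 37, 41, 43, 47, 53] gives 1193284353855226596885466673602596175872/1009953283877483663098780766542609340885. (In the limit P → ∞ this tends to ζ(3)/ζ(6).)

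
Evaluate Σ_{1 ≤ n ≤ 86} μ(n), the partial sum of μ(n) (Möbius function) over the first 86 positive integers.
Σ_{n ≤ 86} μ(n) = -2

Compute μ(n) for each 1 ≤ n ≤ 86: μ(1) = 1, μ(2) = -1, μ(3) = -1, μ(4) = 0, μ(5) = -1, μ(6) = 1, μ(7) = -1, μ(8) = 0, μ(9) = 0, μ(10) = 1, μ(11) = -1, μ(12) = 0, μ(13) = -1, μ(14) = 1, μ(15) = 1, μ(16) = 0, μ(17) = -1, μ(18) = 0, μ(19) = -1, μ(20) = 0, μ(21) = 1, μ(22) = 1, μ(23) = -1, μ(24) = 0, μ(25) = 0, μ(26) = 1, μ(27) = 0, μ(28) = 0, μ(29) = -1, μ(30) = -1, μ(31) = -1, μ(32) = 0, μ(33) = 1, μ(34) = 1, μ(35) = 1, μ(36) = 0, μ(37) = -1, μ(38) = 1, μ(39) = 1, μ(40) = 0, μ(41) = -1, μ(42) = -1, μ(43) = -1, μ(44) = 0, μ(45) = 0, μ(46) = 1, μ(47) = -1, μ(48) = 0, μ(49) = 0, μ(50) = 0, μ(51) = 1, μ(52) = 0, μ(53) = -1, μ(54) = 0, μ(55) = 1, μ(56) = 0, μ(57) = 1, μ(58) = 1, μ(59) = -1, μ(60) = 0, μ(61) = -1, μ(62) = 1, μ(63) = 0, μ(64) = 0, μ(65) = 1, μ(66) = -1, μ(67) = -1, μ(68) = 0, μ(69) = 1, μ(70) = -1, μ(71) = -1, μ(72) = 0, μ(73) = -1, μ(74) = 1, μ(75) = 0, μ(76) = 0, μ(77) = 1, μ(78) = -1, μ(79) = -1, μ(80) = 0, μ(81) = 0, μ(82) = 1, μ(83) = -1, μ(84) = 0, μ(85) = 1, μ(86) = 1. Summing all 86 values: -2. (Mertens function M(x) = Σ_{n ≤ x} μ(n); on average M(x) should be small (PNT ⟺ M(x) = o(x)).)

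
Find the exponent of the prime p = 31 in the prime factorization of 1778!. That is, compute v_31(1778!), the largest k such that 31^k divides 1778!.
v_31(1778!) = 58

Legendre's formula: v_p(n!) = Σ_{k ≥ 1} ⌊n / p^k⌋. For p = 31, n = 1778, the terms are:
  ⌊1778/31^1⌋ = ⌊1778/31⌋ = 57
  ⌊1778/31^2⌋ = ⌊1778/961⌋ = 1
(the next term ⌊1778/31^3⌋ = 0, terminating the sum). Summing: v_31(1778!) = 57 + 1 = 58.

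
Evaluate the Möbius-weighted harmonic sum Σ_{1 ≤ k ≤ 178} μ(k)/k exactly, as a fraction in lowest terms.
Σ μ(k)/k = 125709062959160573557671617219832045395728751290214311430782016431/166589903787325219380851695350896256250980509594874862046961683989710

Values of μ(k) for 1 ≤ k ≤ 178: μ(1) = 1, μ(2) = -1, μ(3) = -1, μ(5) = -1, μ(6) = 1, μ(7) = -1, μ(10) = 1, μ(11) = -1, μ(13) = -1, μ(14) = 1, μ(15) = 1, μ(17) = -1, μ(19) = -1, μ(21) = 1, μ(22) = 1, μ(23) = -1, μ(26) = 1, μ(29) = -1, μ(30) = -1, μ(31) = -1, μ(33) = 1, μ(34) = 1, μ(35) = 1, μ(37) = -1, μ(38) = 1, μ(39) = 1, μ(41) = -1, μ(42) = -1, μ(43) = -1, μ(46) = 1, μ(47) = -1, μ(51) = 1, μ(53) = -1, μ(55) = 1, μ(57) = 1, μ(58) = 1, μ(59) = -1, μ(61) = -1, μ(62) = 1, μ(65) = 1, μ(66) = -1, μ(67) = -1, μ(69) = 1, μ(70) = -1, μ(71) = -1, μ(73) = -1, μ(74) = 1, μ(77) = 1, μ(78) = -1, μ(79) = -1, μ(82) = 1, μ(83) = -1, μ(85) = 1, μ(86) = 1, μ(87) = 1, μ(89) = -1, μ(91) = 1, μ(93) = 1, μ(94) = 1, μ(95) = 1, μ(97) = -1, μ(101) = -1, μ(102) = -1, μ(103) = -1, μ(105) = -1, μ(106) = 1, μ(107) = -1, μ(109) = -1, μ(110) = -1, μ(111) = 1, μ(113) = -1, μ(114) = -1, μ(115) = 1, μ(118) = 1, μ(119) = 1, μ(122) = 1, μ(123) = 1, μ(127) = -1, μ(129) = 1, μ(130) = -1, μ(131) = -1, μ(133) = 1, μ(134) = 1, μ(137) = -1, μ(138) = -1, μ(139) = -1, μ(141) = 1, μ(142) = 1, μ(143) = 1, μ(145) = 1, μ(146) = 1, μ(149) = -1, μ(151) = -1, μ(154) = -1, μ(155) = 1, μ(157) = -1, μ(158) = 1, μ(159) = 1, μ(161) = 1, μ(163) = -1, μ(165) = -1, μ(166) = 1, μ(167) = -1, μ(170) = -1, μ(173) = -1, μ(174) = -1, μ(177) = 1, μ(178) = 1, with μ = 0 on non-squarefree integers. Summing μ(k)/k for k where μ(k) ≠ 0 gives 125709062959160573557671617219832045395728751290214311430782016431/166589903787325219380851695350896256250980509594874862046961683989710 ≈ 0.0008. (PNT ⟺ this sum → 0 as n → ∞.)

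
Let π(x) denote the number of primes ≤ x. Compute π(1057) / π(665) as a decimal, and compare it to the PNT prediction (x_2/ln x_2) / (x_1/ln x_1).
π(1057)/π(665) = 177/121 ≈ 1.4628;  PNT prediction ≈ 1.4837.

π(665) = 121 and π(1057) = 177, so π(1057)/π(665) ≈ 1.4628. The PNT-predicted ratio is (1057/ln(1057)) / (665/ln(665)) ≈ 1.4837. The two agree to within a few percent, as expected.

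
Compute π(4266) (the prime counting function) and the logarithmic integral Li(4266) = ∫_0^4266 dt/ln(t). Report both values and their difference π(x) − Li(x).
π(4266) = 585;  Li(4266) ≈ 597.31;  π(x) − Li(x) ≈ -12.31.

Direct count of primes ≤ 4266 gives π(4266) = 585. Numerical evaluation of the logarithmic integral gives Li(4266) ≈ 597.31. The difference π(x) − Li(x) ≈ -12.31 is typically negative for small/moderate x (Li(x) overestimates), though Littlewood's theorem shows this sign changes infinitely often.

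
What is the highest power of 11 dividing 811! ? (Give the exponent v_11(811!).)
v_11(811!) = 79

Legendre's formula: v_p(n!) = Σ_{k ≥ 1} ⌊n / p^k⌋. For p = 11, n = 811, the terms are:
  ⌊811/11^1⌋ = ⌊811/11⌋ = 73
  ⌊811/11^2⌋ = ⌊811/121⌋ = 6
(the next term ⌊811/11^3⌋ = 0, terminating the sum). Summing: v_11(811!) = 73 + 6 = 79.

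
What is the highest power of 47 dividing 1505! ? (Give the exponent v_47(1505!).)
v_47(1505!) = 32

Legendre's formula: v_p(n!) = Σ_{k ≥ 1} ⌊n / p^k⌋. For p = 47, n = 1505, the terms are:
  ⌊1505/47^1⌋ = ⌊1505/47⌋ = 32
(the next term ⌊1505/47^2⌋ = 0, terminating the sum). Summing: v_47(1505!) = 32 = 32.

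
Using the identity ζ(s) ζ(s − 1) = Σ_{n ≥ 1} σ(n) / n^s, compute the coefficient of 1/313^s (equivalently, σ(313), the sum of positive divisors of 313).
σ(313) = 314

In the product (Σ m^0/m^s)(Σ k / k^s) = Σ (Σ_{d | n} d) / n^s, the coefficient of 1/n^s is σ(n) = Σ_{d | n} d. For n = 313, divisors are [1, 313]; summing: σ(313) = 314.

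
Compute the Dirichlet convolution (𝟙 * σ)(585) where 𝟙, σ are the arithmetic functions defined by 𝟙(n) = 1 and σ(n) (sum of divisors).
(𝟙 * σ)(585) = 1890

Divisors of 585: [1, 3, 5, 9, 13, 15, 39, 45, 65, 117, 195, 585]. For each d | 585:
  d = 1: 𝟙(1) · σ(585/1) = 1 · 1092 = 1092
  d = 3: 𝟙(3) · σ(585/3) = 1 · 336 = 336
  d = 5: 𝟙(5) · σ(585/5) = 1 · 182 = 182
  d = 9: 𝟙(9) · σ(585/9) = 1 · 84 = 84
  d = 13: 𝟙(13) · σ(585/13) = 1 · 78 = 78
  d = 15: 𝟙(15) · σ(585/15) = 1 · 56 = 56
  d = 39: 𝟙(39) · σ(585/39) = 1 · 24 = 24
  d = 45: 𝟙(45) · σ(585/45) = 1 · 14 = 14
  d = 65: 𝟙(65) · σ(585/65) = 1 · 13 = 13
  d = 117: 𝟙(117) · σ(585/117) = 1 · 6 = 6
  d = 195: 𝟙(195) · σ(585/195) = 1 · 4 = 4
  d = 585: 𝟙(585) · σ(585/585) = 1 · 1 = 1
Summing: (𝟙 * σ)(585) = 1092 + 336 + 182 + 84 + 78 + 56 + 24 + 14 + 13 + 6 + 4 + 1 = 1890.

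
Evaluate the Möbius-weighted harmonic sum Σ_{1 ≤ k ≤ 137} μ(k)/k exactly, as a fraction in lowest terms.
Σ μ(k)/k = -16600694851544658808049622411527369069912658611321/36023908815105000242838968099460216033691851270505155

Values of μ(k) for 1 ≤ k ≤ 137: μ(1) = 1, μ(2) = -1, μ(3) = -1, μ(5) = -1, μ(6) = 1, μ(7) = -1, μ(10) = 1, μ(11) = -1, μ(13) = -1, μ(14) = 1, μ(15) = 1, μ(17) = -1, μ(19) = -1, μ(21) = 1, μ(22) = 1, μ(23) = -1, μ(26) = 1, μ(29) = -1, μ(30) = -1, μ(31) = -1, μ(33) = 1, μ(34) = 1, μ(35) = 1, μ(37) = -1, μ(38) = 1, μ(39) = 1, μ(41) = -1, μ(42) = -1, μ(43) = -1, μ(46) = 1, μ(47) = -1, μ(51) = 1, μ(53) = -1, μ(55) = 1, μ(57) = 1, μ(58) = 1, μ(59) = -1, μ(61) = -1, μ(62) = 1, μ(65) = 1, μ(66) = -1, μ(67) = -1, μ(69) = 1, μ(70) = -1, μ(71) = -1, μ(73) = -1, μ(74) = 1, μ(77) = 1, μ(78) = -1, μ(79) = -1, μ(82) = 1, μ(83) = -1, μ(85) = 1, μ(86) = 1, μ(87) = 1, μ(89) = -1, μ(91) = 1, μ(93) = 1, μ(94) = 1, μ(95) = 1, μ(97) = -1, μ(101) = -1, μ(102) = -1, μ(103) = -1, μ(105) = -1, μ(106) = 1, μ(107) = -1, μ(109) = -1, μ(110) = -1, μ(111) = 1, μ(113) = -1, μ(114) = -1, μ(115) = 1, μ(118) = 1, μ(119) = 1, μ(122) = 1, μ(123) = 1, μ(127) = -1, μ(129) = 1, μ(130) = -1, μ(131) = -1, μ(133) = 1, μ(134) = 1, μ(137) = -1, with μ = 0 on non-squarefree integers. Summing μ(k)/k for k where μ(k) ≠ 0 gives -16600694851544658808049622411527369069912658611321/36023908815105000242838968099460216033691851270505155 ≈ -0.0005. (PNT ⟺ this sum → 0 as n → ∞.)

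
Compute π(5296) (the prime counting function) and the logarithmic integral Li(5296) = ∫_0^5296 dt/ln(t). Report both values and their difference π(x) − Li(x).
π(5296) = 701;  Li(5296) ≈ 718.92;  π(x) − Li(x) ≈ -17.92.

Direct count of primes ≤ 5296 gives π(5296) = 701. Numerical evaluation of the logarithmic integral gives Li(5296) ≈ 718.92. The difference π(x) − Li(x) ≈ -17.92 is typically negative for small/moderate x (Li(x) overestimates), though Littlewood's theorem shows this sign changes infinitely often.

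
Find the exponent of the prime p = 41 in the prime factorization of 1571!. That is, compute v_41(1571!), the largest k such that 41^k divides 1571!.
v_41(1571!) = 38

Legendre's formula: v_p(n!) = Σ_{k ≥ 1} ⌊n / p^k⌋. For p = 41, n = 1571, the terms are:
  ⌊1571/41^1⌋ = ⌊1571/41⌋ = 38
(the next term ⌊1571/41^2⌋ = 0, terminating the sum). Summing: v_41(1571!) = 38 = 38.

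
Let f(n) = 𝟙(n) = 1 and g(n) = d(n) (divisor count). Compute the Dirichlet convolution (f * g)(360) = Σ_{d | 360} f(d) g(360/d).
(𝟙 * d)(360) = 180

Divisors of 360: [1, 2, 3, 4, 5, 6, 8, 9, 10, 12, 15, 18, 20, 24, 30, 36, 40, 45, 60, 72, 90, 120, 180, 360]. For each d | 360:
  d = 1: 𝟙(1) · d(360/1) = 1 · 24 = 24
  d = 2: 𝟙(2) · d(360/2) = 1 · 18 = 18
  d = 3: 𝟙(3) · d(360/3) = 1 · 16 = 16
  d = 4: 𝟙(4) · d(360/4) = 1 · 12 = 12
  d = 5: 𝟙(5) · d(360/5) = 1 · 12 = 12
  d = 6: 𝟙(6) · d(360/6) = 1 · 12 = 12
  d = 8: 𝟙(8) · d(360/8) = 1 · 6 = 6
  d = 9: 𝟙(9) · d(360/9) = 1 · 8 = 8
  d = 10: 𝟙(10) · d(360/10) = 1 · 9 = 9
  d = 12: 𝟙(12) · d(360/12) = 1 · 8 = 8
  d = 15: 𝟙(15) · d(360/15) = 1 · 8 = 8
  d = 18: 𝟙(18) · d(360/18) = 1 · 6 = 6
  d = 20: 𝟙(20) · d(360/20) = 1 · 6 = 6
  d = 24: 𝟙(24) · d(360/24) = 1 · 4 = 4
  d = 30: 𝟙(30) · d(360/30) = 1 · 6 = 6
  d = 36: 𝟙(36) · d(360/36) = 1 · 4 = 4
  d = 40: 𝟙(40) · d(360/40) = 1 · 3 = 3
  d = 45: 𝟙(45) · d(360/45) = 1 · 4 = 4
  d = 60: 𝟙(60) · d(360/60) = 1 · 4 = 4
  d = 72: 𝟙(72) · d(360/72) = 1 · 2 = 2
  d = 90: 𝟙(90) · d(360/90) = 1 · 3 = 3
  d = 120: 𝟙(120) · d(360/120) = 1 · 2 = 2
  d = 180: 𝟙(180) · d(360/180) = 1 · 2 = 2
  d = 360: 𝟙(360) · d(360/360) = 1 · 1 = 1
Summing: (𝟙 * d)(360) = 24 + 18 + 16 + 12 + 12 + 12 + 6 + 8 + 9 + 8 + 8 + 6 + 6 + 4 + 6 + 4 + 3 + 4 + 4 + 2 + 3 + 2 + 2 + 1 = 180.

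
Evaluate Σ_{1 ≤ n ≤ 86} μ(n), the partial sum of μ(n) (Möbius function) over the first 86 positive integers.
Σ_{n ≤ 86} μ(n) = -2

Compute μ(n) for each 1 ≤ n ≤ 86: μ(1) = 1, μ(2) = -1, μ(3) = -1, μ(4) = 0, μ(5) = -1, μ(6) = 1, μ(7) = -1, μ(8) = 0, μ(9) = 0, μ(10) = 1, μ(11) = -1, μ(12) = 0, μ(13) = -1, μ(14) = 1, μ(15) = 1, μ(16) = 0, μ(17) = -1, μ(18) = 0, μ(19) = -1, μ(20) = 0, μ(21) = 1, μ(22) = 1, μ(23) = -1, μ(24) = 0, μ(25) = 0, μ(26) = 1, μ(27) = 0, μ(28) = 0, μ(29) = -1, μ(30) = -1, μ(31) = -1, μ(32) = 0, μ(33) = 1, μ(34) = 1, μ(35) = 1, μ(36) = 0, μ(37) = -1, μ(38) = 1, μ(39) = 1, μ(40) = 0, μ(41) = -1, μ(42) = -1, μ(43) = -1, μ(44) = 0, μ(45) = 0, μ(46) = 1, μ(47) = -1, μ(48) = 0, μ(49) = 0, μ(50) = 0, μ(51) = 1, μ(52) = 0, μ(53) = -1, μ(54) = 0, μ(55) = 1, μ(56) = 0, μ(57) = 1, μ(58) = 1, μ(59) = -1, μ(60) = 0, μ(61) = -1, μ(62) = 1, μ(63) = 0, μ(64) = 0, μ(65) = 1, μ(66) = -1, μ(67) = -1, μ(68) = 0, μ(69) = 1, μ(70) = -1, μ(71) = -1, μ(72) = 0, μ(73) = -1, μ(74) = 1, μ(75) = 0, μ(76) = 0, μ(77) = 1, μ(78) = -1, μ(79) = -1, μ(80) = 0, μ(81) = 0, μ(82) = 1, μ(83) = -1, μ(84) = 0, μ(85) = 1, μ(86) = 1. Summing all 86 values: -2. (Mertens function M(x) = Σ_{n ≤ x} μ(n); on average M(x) should be small (PNT ⟺ M(x) = o(x)).)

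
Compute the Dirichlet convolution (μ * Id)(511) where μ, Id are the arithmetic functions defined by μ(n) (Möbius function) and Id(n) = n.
(μ * Id)(511) = 432

Divisors of 511: [1, 7, 73, 511]. For each d | 511:
  d = 1: μ(1) · Id(511/1) = 1 · 511 = 511
  d = 7: μ(7) · Id(511/7) = -1 · 73 = -73
  d = 73: μ(73) · Id(511/73) = -1 · 7 = -7
  d = 511: μ(511) · Id(511/511) = 1 · 1 = 1
Summing: (μ * Id)(511) = 511 + -73 + -7 + 1 = 432.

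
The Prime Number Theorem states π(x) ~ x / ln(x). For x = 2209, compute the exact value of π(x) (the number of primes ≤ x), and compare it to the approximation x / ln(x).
π(2209) = 329;  x/ln(x) ≈ 286.87;  relative error ≈ 12.80%.

Directly count primes up to 2209: π(2209) = 329. The PNT approximation gives 2209/ln(2209) ≈ 2209/7.70030 ≈ 286.87. Relative error (π(x) − x/ln(x)) / π(x) ≈ 12.80%; the approximation is known to undercount slightly (Li(x) is a better estimate).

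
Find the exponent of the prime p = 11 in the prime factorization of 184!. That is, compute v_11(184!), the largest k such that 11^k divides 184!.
v_11(184!) = 17

Legendre's formula: v_p(n!) = Σ_{k ≥ 1} ⌊n / p^k⌋. For p = 11, n = 184, the terms are:
  ⌊184/11^1⌋ = ⌊184/11⌋ = 16
  ⌊184/11^2⌋ = ⌊184/121⌋ = 1
(the next term ⌊184/11^3⌋ = 0, terminating the sum). Summing: v_11(184!) = 16 + 1 = 17.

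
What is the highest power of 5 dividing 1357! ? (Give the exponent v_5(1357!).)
v_5(1357!) = 337

Legendre's formula: v_p(n!) = Σ_{k ≥ 1} ⌊n / p^k⌋. For p = 5, n = 1357, the terms are:
  ⌊1357/5^1⌋ = ⌊1357/5⌋ = 271
  ⌊1357/5^2⌋ = ⌊1357/25⌋ = 54
  ⌊1357/5^3⌋ = ⌊1357/125⌋ = 10
  ⌊1357/5^4⌋ = ⌊1357/625⌋ = 2
(the next term ⌊1357/5^5⌋ = 0, terminating the sum). Summing: v_5(1357!) = 271 + 54 + 10 + 2 = 337.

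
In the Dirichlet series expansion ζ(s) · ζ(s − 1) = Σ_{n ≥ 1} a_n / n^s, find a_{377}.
σ(377) = 420

In the product (Σ m^0/m^s)(Σ k / k^s) = Σ (Σ_{d | n} d) / n^s, the coefficient of 1/n^s is σ(n) = Σ_{d | n} d. For n = 377, divisors are [1, 13, 29, 377]; summing: σ(377) = 420.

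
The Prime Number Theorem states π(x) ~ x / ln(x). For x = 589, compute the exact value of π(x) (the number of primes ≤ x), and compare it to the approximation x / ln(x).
π(589) = 107;  x/ln(x) ≈ 92.34;  relative error ≈ 13.70%.

Directly count primes up to 589: π(589) = 107. The PNT approximation gives 589/ln(589) ≈ 589/6.37843 ≈ 92.34. Relative error (π(x) − x/ln(x)) / π(x) ≈ 13.70%; the approximation is known to undercount slightly (Li(x) is a better estimate).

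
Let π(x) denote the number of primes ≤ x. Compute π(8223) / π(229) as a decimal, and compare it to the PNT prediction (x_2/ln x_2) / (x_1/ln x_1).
π(8223)/π(229) = 1031/50 ≈ 20.6200;  PNT prediction ≈ 21.6442.

π(229) = 50 and π(8223) = 1031, so π(8223)/π(229) ≈ 20.6200. The PNT-predicted ratio is (8223/ln(8223)) / (229/ln(229)) ≈ 21.6442. The two agree to within a few percent, as expected.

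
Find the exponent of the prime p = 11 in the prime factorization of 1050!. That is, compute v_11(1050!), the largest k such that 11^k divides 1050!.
v_11(1050!) = 103

Legendre's formula: v_p(n!) = Σ_{k ≥ 1} ⌊n / p^k⌋. For p = 11, n = 1050, the terms are:
  ⌊1050/11^1⌋ = ⌊1050/11⌋ = 95
  ⌊1050/11^2⌋ = ⌊1050/121⌋ = 8
(the next term ⌊1050/11^3⌋ = 0, terminating the sum). Summing: v_11(1050!) = 95 + 8 = 103.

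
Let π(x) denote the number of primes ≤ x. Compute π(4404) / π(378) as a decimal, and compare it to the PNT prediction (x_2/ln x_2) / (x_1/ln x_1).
π(4404)/π(378) = 599/74 ≈ 8.0946;  PNT prediction ≈ 8.2412.

π(378) = 74 and π(4404) = 599, so π(4404)/π(378) ≈ 8.0946. The PNT-predicted ratio is (4404/ln(4404)) / (378/ln(378)) ≈ 8.2412. The two agree to within a few percent, as expected.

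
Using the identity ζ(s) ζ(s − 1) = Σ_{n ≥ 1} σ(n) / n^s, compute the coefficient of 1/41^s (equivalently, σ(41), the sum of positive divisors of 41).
σ(41) = 42

In the product (Σ m^0/m^s)(Σ k / k^s) = Σ (Σ_{d | n} d) / n^s, the coefficient of 1/n^s is σ(n) = Σ_{d | n} d. For n = 41, divisors are [1, 41]; summing: σ(41) = 42.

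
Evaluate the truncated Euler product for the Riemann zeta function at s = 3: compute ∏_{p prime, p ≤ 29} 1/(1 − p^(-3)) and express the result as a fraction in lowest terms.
∏ = 1089297728822056325/906313660797210624

The primes p ≤ 29 are [2, 3, 5, 7, 11, 13, 17, 19, 23, 29]. For each prime, (1 − 1/p^3)^(-1) = p^3 / (p^3 − 1). The product is (1 − 1/2^3)^(-1), (1 − 1/3^3)^(-1), (1 − 1/5^3)^(-1), (1 − 1/7^3)^(-1), (1 − 1/11^3)^(-1), (1 − 1/13^3)^(-1), (1 − 1/17^3)^(-1), (1 − 1/19^3)^(-1), (1 − 1/23^3)^(-1), (1 − 1/29^3)^(-1) = ∏ p^3 / (p^3 − 1) = 1089297728822056325/906313660797210624.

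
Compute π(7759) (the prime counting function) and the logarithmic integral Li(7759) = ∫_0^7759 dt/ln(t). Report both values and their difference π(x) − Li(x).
π(7759) = 985;  Li(7759) ≈ 999.55;  π(x) − Li(x) ≈ -14.55.

Direct count of primes ≤ 7759 gives π(7759) = 985. Numerical evaluation of the logarithmic integral gives Li(7759) ≈ 999.55. The difference π(x) − Li(x) ≈ -14.55 is typically negative for small/moderate x (Li(x) overestimates), though Littlewood's theorem shows this sign changes infinitely often.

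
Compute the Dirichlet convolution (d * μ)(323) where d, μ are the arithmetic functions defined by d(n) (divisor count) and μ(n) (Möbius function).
(d * μ)(323) = 1

Divisors of 323: [1, 17, 19, 323]. For each d | 323:
  d = 1: d(1) · μ(323/1) = 1 · 1 = 1
  d = 17: d(17) · μ(323/17) = 2 · -1 = -2
  d = 19: d(19) · μ(323/19) = 2 · -1 = -2
  d = 323: d(323) · μ(323/323) = 4 · 1 = 4
Summing: (d * μ)(323) = 1 + -2 + -2 + 4 = 1.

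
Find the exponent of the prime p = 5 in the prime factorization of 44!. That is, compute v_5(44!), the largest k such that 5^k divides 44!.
v_5(44!) = 9

Legendre's formula: v_p(n!) = Σ_{k ≥ 1} ⌊n / p^k⌋. For p = 5, n = 44, the terms are:
  ⌊44/5^1⌋ = ⌊44/5⌋ = 8
  ⌊44/5^2⌋ = ⌊44/25⌋ = 1
(the next term ⌊44/5^3⌋ = 0, terminating the sum). Summing: v_5(44!) = 8 + 1 = 9.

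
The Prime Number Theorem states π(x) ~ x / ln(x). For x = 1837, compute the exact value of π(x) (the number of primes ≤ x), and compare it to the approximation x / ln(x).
π(1837) = 282;  x/ln(x) ≈ 244.42;  relative error ≈ 13.33%.

Directly count primes up to 1837: π(1837) = 282. The PNT approximation gives 1837/ln(1837) ≈ 1837/7.51589 ≈ 244.42. Relative error (π(x) − x/ln(x)) / π(x) ≈ 13.33%; the approximation is known to undercount slightly (Li(x) is a better estimate).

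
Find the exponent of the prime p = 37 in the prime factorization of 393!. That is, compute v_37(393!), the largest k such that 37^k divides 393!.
v_37(393!) = 10

Legendre's formula: v_p(n!) = Σ_{k ≥ 1} ⌊n / p^k⌋. For p = 37, n = 393, the terms are:
  ⌊393/37^1⌋ = ⌊393/37⌋ = 10
(the next term ⌊393/37^2⌋ = 0, terminating the sum). Summing: v_37(393!) = 10 = 10.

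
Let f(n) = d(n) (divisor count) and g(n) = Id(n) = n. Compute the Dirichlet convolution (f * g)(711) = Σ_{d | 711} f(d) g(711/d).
(d * Id)(711) = 1458

Divisors of 711: [1, 3, 9, 79, 237, 711]. For each d | 711:
  d = 1: d(1) · Id(711/1) = 1 · 711 = 711
  d = 3: d(3) · Id(711/3) = 2 · 237 = 474
  d = 9: d(9) · Id(711/9) = 3 · 79 = 237
  d = 79: d(79) · Id(711/79) = 2 · 9 = 18
  d = 237: d(237) · Id(711/237) = 4 · 3 = 12
  d = 711: d(711) · Id(711/711) = 6 · 1 = 6
Summing: (d * Id)(711) = 711 + 474 + 237 + 18 + 12 + 6 = 1458.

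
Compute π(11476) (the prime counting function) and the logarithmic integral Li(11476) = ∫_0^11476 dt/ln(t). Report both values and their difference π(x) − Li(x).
π(11476) = 1383;  Li(11476) ≈ 1405.18;  π(x) − Li(x) ≈ -22.18.

Direct count of primes ≤ 11476 gives π(11476) = 1383. Numerical evaluation of the logarithmic integral gives Li(11476) ≈ 1405.18. The difference π(x) − Li(x) ≈ -22.18 is typically negative for small/moderate x (Li(x) overestimates), though Littlewood's theorem shows this sign changes infinitely often.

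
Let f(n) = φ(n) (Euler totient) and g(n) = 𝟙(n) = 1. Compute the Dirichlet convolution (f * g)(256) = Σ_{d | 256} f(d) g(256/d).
(φ * 𝟙)(256) = 256

Divisors of 256: [1, 2, 4, 8, 16, 32, 64, 128, 256]. For each d | 256:
  d = 1: φ(1) · 𝟙(256/1) = 1 · 1 = 1
  d = 2: φ(2) · 𝟙(256/2) = 1 · 1 = 1
  d = 4: φ(4) · 𝟙(256/4) = 2 · 1 = 2
  d = 8: φ(8) · 𝟙(256/8) = 4 · 1 = 4
  d = 16: φ(16) · 𝟙(256/16) = 8 · 1 = 8
  d = 32: φ(32) · 𝟙(256/32) = 16 · 1 = 16
  d = 64: φ(64) · 𝟙(256/64) = 32 · 1 = 32
  d = 128: φ(128) · 𝟙(256/128) = 64 · 1 = 64
  d = 256: φ(256) · 𝟙(256/256) = 128 · 1 = 128
Summing: (φ * 𝟙)(256) = 1 + 1 + 2 + 4 + 8 + 16 + 32 + 64 + 128 = 256.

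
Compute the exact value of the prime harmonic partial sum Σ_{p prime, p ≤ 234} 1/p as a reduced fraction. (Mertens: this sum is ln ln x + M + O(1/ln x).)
Σ 1/p = 8762990377702925264993654890050782886250854676753323401606562622367345144099360398279019780479/4445236185272185438169240794291312557432222642727183809026451438704160103479600800432029464270

π(234) = 51, so the primes ≤ 234 are [2, 3, 5, 7, 11, 13, 17, 19, 23, 29, 31, 37, 41, 43, 47, 53, 59, 61, 67, 71, 73, 79, 83, 89, 97, 101, 103, 107, 109, 113, 127, 131, 137, 139, 149, 151, 157, 163, 167, 173, 179, 181, 191, 193, 197, 199, 211, 223, 227, 229, 233]. Summing 1/p over these primes: 8762990377702925264993654890050782886250854676753323401606562622367345144099360398279019780479/4445236185272185438169240794291312557432222642727183809026451438704160103479600800432029464270 ≈ 1.9713. Mertens estimate ln ln(234) + 0.2615 ≈ 1.9581.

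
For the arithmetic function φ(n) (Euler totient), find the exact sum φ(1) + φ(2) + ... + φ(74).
Σ_{n ≤ 74} φ(n) = 1696

Compute φ(n) for each 1 ≤ n ≤ 74: φ(1) = 1, φ(2) = 1, φ(3) = 2, φ(4) = 2, φ(5) = 4, φ(6) = 2, φ(7) = 6, φ(8) = 4, φ(9) = 6, φ(10) = 4, φ(11) = 10, φ(12) = 4, φ(13) = 12, φ(14) = 6, φ(15) = 8, φ(16) = 8, φ(17) = 16, φ(18) = 6, φ(19) = 18, φ(20) = 8, φ(21) = 12, φ(22) = 10, φ(23) = 22, φ(24) = 8, φ(25) = 20, φ(26) = 12, φ(27) = 18, φ(28) = 12, φ(29) = 28, φ(30) = 8, φ(31) = 30, φ(32) = 16, φ(33) = 20, φ(34) = 16, φ(35) = 24, φ(36) = 12, φ(37) = 36, φ(38) = 18, φ(39) = 24, φ(40) = 16, φ(41) = 40, φ(42) = 12, φ(43) = 42, φ(44) = 20, φ(45) = 24, φ(46) = 22, φ(47) = 46, φ(48) = 16, φ(49) = 42, φ(50) = 20, φ(51) = 32, φ(52) = 24, φ(53) = 52, φ(54) = 18, φ(55) = 40, φ(56) = 24, φ(57) = 36, φ(58) = 28, φ(59) = 58, φ(60) = 16, φ(61) = 60, φ(62) = 30, φ(63) = 36, φ(64) = 32, φ(65) = 48, φ(66) = 20, φ(67) = 66, φ(68) = 32, φ(69) = 44, φ(70) = 24, φ(71) = 70, φ(72) = 24, φ(73) = 72, φ(74) = 36. Summing all 74 values: 1696. (Average order: Σ_{n ≤ x} φ(n) ~ (3/π²) x². For x = 74, (3/π²)·74² ≈ 1664.50.)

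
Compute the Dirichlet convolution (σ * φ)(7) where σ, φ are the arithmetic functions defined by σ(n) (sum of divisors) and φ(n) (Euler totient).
(σ * φ)(7) = 14

Divisors of 7: [1, 7]. For each d | 7:
  d = 1: σ(1) · φ(7/1) = 1 · 6 = 6
  d = 7: σ(7) · φ(7/7) = 8 · 1 = 8
Summing: (σ * φ)(7) = 6 + 8 = 14.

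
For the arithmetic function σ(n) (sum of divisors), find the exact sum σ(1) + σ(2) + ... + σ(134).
Σ_{n ≤ 134} σ(n) = 14795

Compute σ(n) for each 1 ≤ n ≤ 134: σ(1) = 1, σ(2) = 3, σ(3) = 4, σ(4) = 7, σ(5) = 6, σ(6) = 12, σ(7) = 8, σ(8) = 15, σ(9) = 13, σ(10) = 18, σ(11) = 12, σ(12) = 28, σ(13) = 14, σ(14) = 24, σ(15) = 24, σ(16) = 31, σ(17) = 18, σ(18) = 39, σ(19) = 20, σ(20) = 42, σ(21) = 32, σ(22) = 36, σ(23) = 24, σ(24) = 60, σ(25) = 31, σ(26) = 42, σ(27) = 40, σ(28) = 56, σ(29) = 30, σ(30) = 72, σ(31) = 32, σ(32) = 63, σ(33) = 48, σ(34) = 54, σ(35) = 48, σ(36) = 91, σ(37) = 38, σ(38) = 60, σ(39) = 56, σ(40) = 90, σ(41) = 42, σ(42) = 96, σ(43) = 44, σ(44) = 84, σ(45) = 78, σ(46) = 72, σ(47) = 48, σ(48) = 124, σ(49) = 57, σ(50) = 93, σ(51) = 72, σ(52) = 98, σ(53) = 54, σ(54) = 120, σ(55) = 72, σ(56) = 120, σ(57) = 80, σ(58) = 90, σ(59) = 60, σ(60) = 168, σ(61) = 62, σ(62) = 96, σ(63) = 104, σ(64) = 127, σ(65) = 84, σ(66) = 144, σ(67) = 68, σ(68) = 126, σ(69) = 96, σ(70) = 144, σ(71) = 72, σ(72) = 195, σ(73) = 74, σ(74) = 114, σ(75) = 124, σ(76) = 140, σ(77) = 96, σ(78) = 168, σ(79) = 80, σ(80) = 186, σ(81) = 121, σ(82) = 126, σ(83) = 84, σ(84) = 224, σ(85) = 108, σ(86) = 132, σ(87) = 120, σ(88) = 180, σ(89) = 90, σ(90) = 234, σ(91) = 112, σ(92) = 168, σ(93) = 128, σ(94) = 144, σ(95) = 120, σ(96) = 252, σ(97) = 98, σ(98) = 171, σ(99) = 156, σ(100) = 217, σ(101) = 102, σ(102) = 216, σ(103) = 104, σ(104) = 210, σ(105) = 192, σ(106) = 162, σ(107) = 108, σ(108) = 280, σ(109) = 110, σ(110) = 216, σ(111) = 152, σ(112) = 248, σ(113) = 114, σ(114) = 240, σ(115) = 144, σ(116) = 210, σ(117) = 182, σ(118) = 180, σ(119) = 144, σ(120) = 360, σ(121) = 133, σ(122) = 186, σ(123) = 168, σ(124) = 224, σ(125) = 156, σ(126) = 312, σ(127) = 128, σ(128) = 255, σ(129) = 176, σ(130) = 252, σ(131) = 132, σ(132) = 336, σ(133) = 160, σ(134) = 204. Summing all 134 values: 14795. (Average order: Σ_{n ≤ x} σ(n) ~ (π²/12) x². For x = 134, (π²/12)·134² ≈ 14768.22.)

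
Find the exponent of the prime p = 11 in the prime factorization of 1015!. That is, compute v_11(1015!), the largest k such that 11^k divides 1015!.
v_11(1015!) = 100

Legendre's formula: v_p(n!) = Σ_{k ≥ 1} ⌊n / p^k⌋. For p = 11, n = 1015, the terms are:
  ⌊1015/11^1⌋ = ⌊1015/11⌋ = 92
  ⌊1015/11^2⌋ = ⌊1015/121⌋ = 8
(the next term ⌊1015/11^3⌋ = 0, terminating the sum). Summing: v_11(1015!) = 92 + 8 = 100.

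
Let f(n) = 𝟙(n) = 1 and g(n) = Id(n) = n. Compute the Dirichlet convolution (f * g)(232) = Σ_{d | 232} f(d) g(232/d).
(𝟙 * Id)(232) = 450

Divisors of 232: [1, 2, 4, 8, 29, 58, 116, 232]. For each d | 232:
  d = 1: 𝟙(1) · Id(232/1) = 1 · 232 = 232
  d = 2: 𝟙(2) · Id(232/2) = 1 · 116 = 116
  d = 4: 𝟙(4) · Id(232/4) = 1 · 58 = 58
  d = 8: 𝟙(8) · Id(232/8) = 1 · 29 = 29
  d = 29: 𝟙(29) · Id(232/29) = 1 · 8 = 8
  d = 58: 𝟙(58) · Id(232/58) = 1 · 4 = 4
  d = 116: 𝟙(116) · Id(232/116) = 1 · 2 = 2
  d = 232: 𝟙(232) · Id(232/232) = 1 · 1 = 1
Summing: (𝟙 * Id)(232) = 232 + 116 + 58 + 29 + 8 + 4 + 2 + 1 = 450.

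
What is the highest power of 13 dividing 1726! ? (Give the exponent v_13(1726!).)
v_13(1726!) = 142

Legendre's formula: v_p(n!) = Σ_{k ≥ 1} ⌊n / p^k⌋. For p = 13, n = 1726, the terms are:
  ⌊1726/13^1⌋ = ⌊1726/13⌋ = 132
  ⌊1726/13^2⌋ = ⌊1726/169⌋ = 10
(the next term ⌊1726/13^3⌋ = 0, terminating the sum). Summing: v_13(1726!) = 132 + 10 = 142.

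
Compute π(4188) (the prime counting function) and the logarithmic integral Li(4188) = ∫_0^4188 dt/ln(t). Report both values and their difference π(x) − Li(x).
π(4188) = 574;  Li(4188) ≈ 587.97;  π(x) − Li(x) ≈ -13.97.

Direct count of primes ≤ 4188 gives π(4188) = 574. Numerical evaluation of the logarithmic integral gives Li(4188) ≈ 587.97. The difference π(x) − Li(x) ≈ -13.97 is typically negative for small/moderate x (Li(x) overestimates), though Littlewood's theorem shows this sign changes infinitely often.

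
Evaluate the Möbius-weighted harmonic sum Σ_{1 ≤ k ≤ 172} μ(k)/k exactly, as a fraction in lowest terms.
Σ μ(k)/k = 976794744883260874795165001864511964953389627727401386703595517/962947420735983927056946215901134429196419130606213075415963491270

Values of μ(k) for 1 ≤ k ≤ 172: μ(1) = 1, μ(2) = -1, μ(3) = -1, μ(5) = -1, μ(6) = 1, μ(7) = -1, μ(10) = 1, μ(11) = -1, μ(13) = -1, μ(14) = 1, μ(15) = 1, μ(17) = -1, μ(19) = -1, μ(21) = 1, μ(22) = 1, μ(23) = -1, μ(26) = 1, μ(29) = -1, μ(30) = -1, μ(31) = -1, μ(33) = 1, μ(34) = 1, μ(35) = 1, μ(37) = -1, μ(38) = 1, μ(39) = 1, μ(41) = -1, μ(42) = -1, μ(43) = -1, μ(46) = 1, μ(47) = -1, μ(51) = 1, μ(53) = -1, μ(55) = 1, μ(57) = 1, μ(58) = 1, μ(59) = -1, μ(61) = -1, μ(62) = 1, μ(65) = 1, μ(66) = -1, μ(67) = -1, μ(69) = 1, μ(70) = -1, μ(71) = -1, μ(73) = -1, μ(74) = 1, μ(77) = 1, μ(78) = -1, μ(79) = -1, μ(82) = 1, μ(83) = -1, μ(85) = 1, μ(86) = 1, μ(87) = 1, μ(89) = -1, μ(91) = 1, μ(93) = 1, μ(94) = 1, μ(95) = 1, μ(97) = -1, μ(101) = -1, μ(102) = -1, μ(103) = -1, μ(105) = -1, μ(106) = 1, μ(107) = -1, μ(109) = -1, μ(110) = -1, μ(111) = 1, μ(113) = -1, μ(114) = -1, μ(115) = 1, μ(118) = 1, μ(119) = 1, μ(122) = 1, μ(123) = 1, μ(127) = -1, μ(129) = 1, μ(130) = -1, μ(131) = -1, μ(133) = 1, μ(134) = 1, μ(137) = -1, μ(138) = -1, μ(139) = -1, μ(141) = 1, μ(142) = 1, μ(143) = 1, μ(145) = 1, μ(146) = 1, μ(149) = -1, μ(151) = -1, μ(154) = -1, μ(155) = 1, μ(157) = -1, μ(158) = 1, μ(159) = 1, μ(161) = 1, μ(163) = -1, μ(165) = -1, μ(166) = 1, μ(167) = -1, μ(170) = -1, with μ = 0 on non-squarefree integers. Summing μ(k)/k for k where μ(k) ≠ 0 gives 976794744883260874795165001864511964953389627727401386703595517/962947420735983927056946215901134429196419130606213075415963491270 ≈ 0.0010. (PNT ⟺ this sum → 0 as n → ∞.)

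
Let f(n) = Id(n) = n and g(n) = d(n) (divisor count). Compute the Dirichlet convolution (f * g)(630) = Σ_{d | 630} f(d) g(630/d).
(Id * d)(630) = 4536

Divisors of 630: [1, 2, 3, 5, 6, 7, 9, 10, 14, 15, 18, 21, 30, 35, 42, 45, 63, 70, 90, 105, 126, 210, 315, 630]. For each d | 630:
  d = 1: Id(1) · d(630/1) = 1 · 24 = 24
  d = 2: Id(2) · d(630/2) = 2 · 12 = 24
  d = 3: Id(3) · d(630/3) = 3 · 16 = 48
  d = 5: Id(5) · d(630/5) = 5 · 12 = 60
  d = 6: Id(6) · d(630/6) = 6 · 8 = 48
  d = 7: Id(7) · d(630/7) = 7 · 12 = 84
  d = 9: Id(9) · d(630/9) = 9 · 8 = 72
  d = 10: Id(10) · d(630/10) = 10 · 6 = 60
  d = 14: Id(14) · d(630/14) = 14 · 6 = 84
  d = 15: Id(15) · d(630/15) = 15 · 8 = 120
  d = 18: Id(18) · d(630/18) = 18 · 4 = 72
  d = 21: Id(21) · d(630/21) = 21 · 8 = 168
  d = 30: Id(30) · d(630/30) = 30 · 4 = 120
  d = 35: Id(35) · d(630/35) = 35 · 6 = 210
  d = 42: Id(42) · d(630/42) = 42 · 4 = 168
  d = 45: Id(45) · d(630/45) = 45 · 4 = 180
  d = 63: Id(63) · d(630/63) = 63 · 4 = 252
  d = 70: Id(70) · d(630/70) = 70 · 3 = 210
  d = 90: Id(90) · d(630/90) = 90 · 2 = 180
  d = 105: Id(105) · d(630/105) = 105 · 4 = 420
  d = 126: Id(126) · d(630/126) = 126 · 2 = 252
  d = 210: Id(210) · d(630/210) = 210 · 2 = 420
  d = 315: Id(315) · d(630/315) = 315 · 2 = 630
  d = 630: Id(630) · d(630/630) = 630 · 1 = 630
Summing: (Id * d)(630) = 24 + 24 + 48 + 60 + 48 + 84 + 72 + 60 + 84 + 120 + 72 + 168 + 120 + 210 + 168 + 180 + 252 + 210 + 180 + 420 + 252 + 420 + 630 + 630 = 4536.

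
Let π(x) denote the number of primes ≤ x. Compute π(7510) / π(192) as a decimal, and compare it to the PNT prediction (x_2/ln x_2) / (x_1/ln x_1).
π(7510)/π(192) = 951/43 ≈ 22.1163;  PNT prediction ≈ 23.0440.

π(192) = 43 and π(7510) = 951, so π(7510)/π(192) ≈ 22.1163. The PNT-predicted ratio is (7510/ln(7510)) / (192/ln(192)) ≈ 23.0440. The two agree to within a few percent, as expected.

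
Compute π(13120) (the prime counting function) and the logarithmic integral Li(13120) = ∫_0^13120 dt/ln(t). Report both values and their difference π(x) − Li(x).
π(13120) = 1560;  Li(13120) ≈ 1579.77;  π(x) − Li(x) ≈ -19.77.

Direct count of primes ≤ 13120 gives π(13120) = 1560. Numerical evaluation of the logarithmic integral gives Li(13120) ≈ 1579.77. The difference π(x) − Li(x) ≈ -19.77 is typically negative for small/moderate x (Li(x) overestimates), though Littlewood's theorem shows this sign changes infinitely often.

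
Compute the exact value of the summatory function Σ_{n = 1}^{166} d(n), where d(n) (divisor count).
Σ_{n ≤ 166} d(n) = 876

Compute d(n) for each 1 ≤ n ≤ 166: d(1) = 1, d(2) = 2, d(3) = 2, d(4) = 3, d(5) = 2, d(6) = 4, d(7) = 2, d(8) = 4, d(9) = 3, d(10) = 4, d(11) = 2, d(12) = 6, d(13) = 2, d(14) = 4, d(15) = 4, d(16) = 5, d(17) = 2, d(18) = 6, d(19) = 2, d(20) = 6, d(21) = 4, d(22) = 4, d(23) = 2, d(24) = 8, d(25) = 3, d(26) = 4, d(27) = 4, d(28) = 6, d(29) = 2, d(30) = 8, d(31) = 2, d(32) = 6, d(33) = 4, d(34) = 4, d(35) = 4, d(36) = 9, d(37) = 2, d(38) = 4, d(39) = 4, d(40) = 8, d(41) = 2, d(42) = 8, d(43) = 2, d(44) = 6, d(45) = 6, d(46) = 4, d(47) = 2, d(48) = 10, d(49) = 3, d(50) = 6, d(51) = 4, d(52) = 6, d(53) = 2, d(54) = 8, d(55) = 4, d(56) = 8, d(57) = 4, d(58) = 4, d(59) = 2, d(60) = 12, d(61) = 2, d(62) = 4, d(63) = 6, d(64) = 7, d(65) = 4, d(66) = 8, d(67) = 2, d(68) = 6, d(69) = 4, d(70) = 8, d(71) = 2, d(72) = 12, d(73) = 2, d(74) = 4, d(75) = 6, d(76) = 6, d(77) = 4, d(78) = 8, d(79) = 2, d(80) = 10, d(81) = 5, d(82) = 4, d(83) = 2, d(84) = 12, d(85) = 4, d(86) = 4, d(87) = 4, d(88) = 8, d(89) = 2, d(90) = 12, d(91) = 4, d(92) = 6, d(93) = 4, d(94) = 4, d(95) = 4, d(96) = 12, d(97) = 2, d(98) = 6, d(99) = 6, d(100) = 9, d(101) = 2, d(102) = 8, d(103) = 2, d(104) = 8, d(105) = 8, d(106) = 4, d(107) = 2, d(108) = 12, d(109) = 2, d(110) = 8, d(111) = 4, d(112) = 10, d(113) = 2, d(114) = 8, d(115) = 4, d(116) = 6, d(117) = 6, d(118) = 4, d(119) = 4, d(120) = 16, d(121) = 3, d(122) = 4, d(123) = 4, d(124) = 6, d(125) = 4, d(126) = 12, d(127) = 2, d(128) = 8, d(129) = 4, d(130) = 8, d(131) = 2, d(132) = 12, d(133) = 4, d(134) = 4, d(135) = 8, d(136) = 8, d(137) = 2, d(138) = 8, d(139) = 2, d(140) = 12, d(141) = 4, d(142) = 4, d(143) = 4, d(144) = 15, d(145) = 4, d(146) = 4, d(147) = 6, d(148) = 6, d(149) = 2, d(150) = 12, d(151) = 2, d(152) = 8, d(153) = 6, d(154) = 8, d(155) = 4, d(156) = 12, d(157) = 2, d(158) = 4, d(159) = 4, d(160) = 12, d(161) = 4, d(162) = 10, d(163) = 2, d(164) = 6, d(165) = 8, d(166) = 4. Summing all 166 values: 876. (Dirichlet's divisor formula: Σ_{n ≤ x} d(n) = x ln(x) + (2γ − 1) x + O(√x). For x = 166, the asymptotic estimate is ≈ 874.23.)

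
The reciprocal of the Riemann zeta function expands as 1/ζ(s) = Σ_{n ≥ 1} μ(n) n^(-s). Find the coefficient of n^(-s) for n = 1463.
μ(1463) = -1

Factor n = 1463 = 7 · 11 · 19. μ(n) = 0 if any exponent ≥ 2 (not squarefree); otherwise μ(n) = (−1)^{ω(n)} where ω(n) is the number of distinct prime factors. Applying: μ(1463) = -1.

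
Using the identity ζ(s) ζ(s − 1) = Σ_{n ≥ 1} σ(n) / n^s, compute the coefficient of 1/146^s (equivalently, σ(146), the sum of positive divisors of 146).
σ(146) = 222

In the product (Σ m^0/m^s)(Σ k / k^s) = Σ (Σ_{d | n} d) / n^s, the coefficient of 1/n^s is σ(n) = Σ_{d | n} d. For n = 146, divisors are [1, 2, 73, 146]; summing: σ(146) = 222.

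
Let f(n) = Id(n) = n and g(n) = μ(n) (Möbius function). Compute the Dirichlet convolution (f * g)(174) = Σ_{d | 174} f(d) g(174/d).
(Id * μ)(174) = 56

Divisors of 174: [1, 2, 3, 6, 29, 58, 87, 174]. For each d | 174:
  d = 1: Id(1) · μ(174/1) = 1 · -1 = -1
  d = 2: Id(2) · μ(174/2) = 2 · 1 = 2
  d = 3: Id(3) · μ(174/3) = 3 · 1 = 3
  d = 6: Id(6) · μ(174/6) = 6 · -1 = -6
  d = 29: Id(29) · μ(174/29) = 29 · 1 = 29
  d = 58: Id(58) · μ(174/58) = 58 · -1 = -58
  d = 87: Id(87) · μ(174/87) = 87 · -1 = -87
  d = 174: Id(174) · μ(174/174) = 174 · 1 = 174
Summing: (Id * μ)(174) = -1 + 2 + 3 + -6 + 29 + -58 + -87 + 174 = 56.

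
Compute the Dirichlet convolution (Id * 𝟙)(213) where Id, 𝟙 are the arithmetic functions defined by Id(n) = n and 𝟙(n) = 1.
(Id * 𝟙)(213) = 288

Divisors of 213: [1, 3, 71, 213]. For each d | 213:
  d = 1: Id(1) · 𝟙(213/1) = 1 · 1 = 1
  d = 3: Id(3) · 𝟙(213/3) = 3 · 1 = 3
  d = 71: Id(71) · 𝟙(213/71) = 71 · 1 = 71
  d = 213: Id(213) · 𝟙(213/213) = 213 · 1 = 213
Summing: (Id * 𝟙)(213) = 1 + 3 + 71 + 213 = 288.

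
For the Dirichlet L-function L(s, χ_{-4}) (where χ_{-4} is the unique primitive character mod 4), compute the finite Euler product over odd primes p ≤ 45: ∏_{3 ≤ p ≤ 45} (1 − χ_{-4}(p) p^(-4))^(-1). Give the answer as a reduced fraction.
∏ = 86895436242675250318069981336761703653427013/87866829265048200003921257481906011724840960

The odd primes p ≤ 45 are [3, 5, 7, 11, 13, 17, 19, 23, 29, 31, 37, 41, 43]. For each, χ(p) = 1 if p ≡ 1 mod 4, χ(p) = −1 if p ≡ 3 mod 4. Taking (1 − χ(p)/p^4)^(-1) = p^4/(p^4 − χ(p)): (1 − (-1)/3^4)^(-1) · (1 − (1)/5^4)^(-1) · (1 − (-1)/7^4)^(-1) · (1 − (-1)/11^4)^(-1) · (1 − (1)/13^4)^(-1) · (1 − (1)/17^4)^(-1) · (1 − (-1)/19^4)^(-1) · (1 − (-1)/23^4)^(-1) · (1 − (1)/29^4)^(-1) · (1 − (-1)/31^4)^(-1) · (1 − (1)/37^4)^(-1) · (1 − (1)/41^4)^(-1) · (1 − (-1)/43^4)^(-1) = 86895436242675250318069981336761703653427013/87866829265048200003921257481906011724840960.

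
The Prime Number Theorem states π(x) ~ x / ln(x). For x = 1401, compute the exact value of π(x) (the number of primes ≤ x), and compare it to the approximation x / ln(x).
π(1401) = 222;  x/ln(x) ≈ 193.38;  relative error ≈ 12.89%.

Directly count primes up to 1401: π(1401) = 222. The PNT approximation gives 1401/ln(1401) ≈ 1401/7.24494 ≈ 193.38. Relative error (π(x) − x/ln(x)) / π(x) ≈ 12.89%; the approximation is known to undercount slightly (Li(x) is a better estimate).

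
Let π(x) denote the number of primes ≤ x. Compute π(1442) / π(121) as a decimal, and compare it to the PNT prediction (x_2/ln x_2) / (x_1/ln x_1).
π(1442)/π(121) = 228/30 ≈ 7.6000;  PNT prediction ≈ 7.8574.

π(121) = 30 and π(1442) = 228, so π(1442)/π(121) ≈ 7.6000. The PNT-predicted ratio is (1442/ln(1442)) / (121/ln(121)) ≈ 7.8574. The two agree to within a few percent, as expected.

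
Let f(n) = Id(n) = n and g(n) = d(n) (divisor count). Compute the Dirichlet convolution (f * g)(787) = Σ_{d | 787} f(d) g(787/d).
(Id * d)(787) = 789

Divisors of 787: [1, 787]. For each d | 787:
  d = 1: Id(1) · d(787/1) = 1 · 2 = 2
  d = 787: Id(787) · d(787/787) = 787 · 1 = 787
Summing: (Id * d)(787) = 2 + 787 = 789.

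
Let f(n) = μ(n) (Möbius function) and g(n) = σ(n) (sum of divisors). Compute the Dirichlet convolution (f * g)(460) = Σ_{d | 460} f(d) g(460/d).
(μ * σ)(460) = 460

Divisors of 460: [1, 2, 4, 5, 10, 20, 23, 46, 92, 115, 230, 460]. For each d | 460:
  d = 1: μ(1) · σ(460/1) = 1 · 1008 = 1008
  d = 2: μ(2) · σ(460/2) = -1 · 432 = -432
  d = 4: μ(4) · σ(460/4) = 0 · 144 = 0
  d = 5: μ(5) · σ(460/5) = -1 · 168 = -168
  d = 10: μ(10) · σ(460/10) = 1 · 72 = 72
  d = 20: μ(20) · σ(460/20) = 0 · 24 = 0
  d = 23: μ(23) · σ(460/23) = -1 · 42 = -42
  d = 46: μ(46) · σ(460/46) = 1 · 18 = 18
  d = 92: μ(92) · σ(460/92) = 0 · 6 = 0
  d = 115: μ(115) · σ(460/115) = 1 · 7 = 7
  d = 230: μ(230) · σ(460/230) = -1 · 3 = -3
  d = 460: μ(460) · σ(460/460) = 0 · 1 = 0
Summing: (μ * σ)(460) = 1008 + -432 + 0 + -168 + 72 + 0 + -42 + 18 + 0 + 7 + -3 + 0 = 460.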